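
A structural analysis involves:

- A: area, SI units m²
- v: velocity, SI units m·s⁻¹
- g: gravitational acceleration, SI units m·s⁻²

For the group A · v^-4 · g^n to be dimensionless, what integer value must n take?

2

Balance the L exponent: (1)·n from g, plus (2) − 4·(1) = -2 from the rest, must sum to zero.
n − 2 = 0, so n = 2.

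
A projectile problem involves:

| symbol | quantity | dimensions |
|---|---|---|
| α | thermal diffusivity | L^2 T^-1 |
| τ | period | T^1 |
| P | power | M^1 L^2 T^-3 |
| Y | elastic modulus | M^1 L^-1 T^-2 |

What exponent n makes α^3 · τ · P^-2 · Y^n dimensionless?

2

Balance the M exponent: (1)·n from Y, plus 3·(0) + (0) − 2·(1) = -2 from the rest, must sum to zero.
n − 2 = 0, so n = 2.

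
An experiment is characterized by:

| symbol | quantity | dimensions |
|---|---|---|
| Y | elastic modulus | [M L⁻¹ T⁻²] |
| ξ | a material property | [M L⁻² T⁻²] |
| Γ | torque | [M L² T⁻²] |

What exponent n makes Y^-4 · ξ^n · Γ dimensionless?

Balance the M exponent: (1)·n from ξ, plus −4·(1) + (1) = -3 from the rest, must sum to zero.
n − 3 = 0, so n = 3.

3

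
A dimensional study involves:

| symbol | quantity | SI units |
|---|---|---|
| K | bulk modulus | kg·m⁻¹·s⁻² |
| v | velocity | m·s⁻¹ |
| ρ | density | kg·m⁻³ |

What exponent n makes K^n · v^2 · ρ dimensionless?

-1

Balance the M exponent: (1)·n from K, plus 2·(0) + (1) = 1 from the rest, must sum to zero.
n + 1 = 0, so n = -1.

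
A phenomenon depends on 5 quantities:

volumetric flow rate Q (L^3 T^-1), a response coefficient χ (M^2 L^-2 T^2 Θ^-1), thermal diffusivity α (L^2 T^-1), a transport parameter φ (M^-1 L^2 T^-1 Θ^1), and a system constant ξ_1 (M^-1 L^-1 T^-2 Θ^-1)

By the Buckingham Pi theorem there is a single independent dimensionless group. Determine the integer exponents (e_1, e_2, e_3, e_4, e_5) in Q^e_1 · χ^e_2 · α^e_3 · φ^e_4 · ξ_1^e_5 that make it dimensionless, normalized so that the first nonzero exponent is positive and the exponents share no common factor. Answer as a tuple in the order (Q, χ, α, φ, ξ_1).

M: e_1·(0) + e_2·(2) + e_3·(0) + e_4·(-1) + e_5·(-1) = 0
L: e_1·(3) + e_2·(-2) + e_3·(2) + e_4·(2) + e_5·(-1) = 0
T: e_1·(-1) + e_2·(2) + e_3·(-1) + e_4·(-1) + e_5·(-2) = 0
Θ: e_1·(0) + e_2·(-1) + e_3·(0) + e_4·(1) + e_5·(-1) = 0
Solving this homogeneous linear system for the smallest-integer solution (first nonzero entry positive) gives (1, 2, -2, 3, 1).

(1, 2, -2, 3, 1)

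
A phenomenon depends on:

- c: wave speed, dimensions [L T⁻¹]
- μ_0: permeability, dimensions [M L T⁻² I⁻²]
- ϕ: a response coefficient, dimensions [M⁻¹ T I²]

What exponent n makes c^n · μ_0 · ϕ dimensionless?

-1

Balance the L exponent: (1)·n from c, plus (1) + (0) = 1 from the rest, must sum to zero.
n + 1 = 0, so n = -1.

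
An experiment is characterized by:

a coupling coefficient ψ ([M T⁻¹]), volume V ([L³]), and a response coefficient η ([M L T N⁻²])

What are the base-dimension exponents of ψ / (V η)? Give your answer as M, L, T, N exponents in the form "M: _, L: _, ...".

M: 0, L: -4, T: -2, N: 2

Collect each base-dimension exponent across the product:
  M: (1) − (0) − (1) = 0
  L: (0) − (3) − (1) = -4
  T: (-1) − (0) − (1) = -2
  N: (0) − (0) − (-2) = 2
So the dimensions are [L⁻⁴ T⁻² N²].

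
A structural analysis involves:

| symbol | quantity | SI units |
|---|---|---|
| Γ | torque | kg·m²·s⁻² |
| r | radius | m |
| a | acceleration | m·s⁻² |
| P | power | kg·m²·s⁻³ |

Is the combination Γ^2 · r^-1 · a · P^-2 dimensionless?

yes

Sum the exponent of each base dimension across the product:
  M: 2·[Γ]_M − [r]_M + [a]_M − 2·[P]_M = 2·(1) − (0) + (0) − 2·(1) = 0
  L: 2·[Γ]_L − [r]_L + [a]_L − 2·[P]_L = 2·(2) − (1) + (1) − 2·(2) = 0
  T: 2·[Γ]_T − [r]_T + [a]_T − 2·[P]_T = 2·(-2) − (0) + (-2) − 2·(-3) = 0
All base exponents vanish — dimensionless.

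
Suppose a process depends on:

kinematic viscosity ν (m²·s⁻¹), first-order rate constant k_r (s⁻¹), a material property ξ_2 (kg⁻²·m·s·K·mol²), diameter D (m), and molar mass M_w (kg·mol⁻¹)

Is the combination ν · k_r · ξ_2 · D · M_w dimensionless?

no

Sum the exponent of each base dimension across the product:
  M: [ν]_M + [k_r]_M + [ξ_2]_M + [D]_M + [M_w]_M = (0) + (0) + (-2) + (0) + (1) = -1
  L: [ν]_L + [k_r]_L + [ξ_2]_L + [D]_L + [M_w]_L = (2) + (0) + (1) + (1) + (0) = 4
  T: [ν]_T + [k_r]_T + [ξ_2]_T + [D]_T + [M_w]_T = (-1) + (-1) + (1) + (0) + (0) = -1
  Θ: [ν]_Θ + [k_r]_Θ + [ξ_2]_Θ + [D]_Θ + [M_w]_Θ = (0) + (0) + (1) + (0) + (0) = 1
  N: [ν]_N + [k_r]_N + [ξ_2]_N + [D]_N + [M_w]_N = (0) + (0) + (2) + (0) + (-1) = 1
Net dimensions [M⁻¹ L⁴ T⁻¹ Θ N] ≠ [1] — not dimensionless.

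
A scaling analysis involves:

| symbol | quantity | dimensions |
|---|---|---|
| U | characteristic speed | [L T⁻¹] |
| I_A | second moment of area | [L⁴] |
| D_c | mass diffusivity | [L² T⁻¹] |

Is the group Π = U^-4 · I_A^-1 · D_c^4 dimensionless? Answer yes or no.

yes

Sum the exponent of each base dimension across the product:
  M: −4·[U]_M − [I_A]_M + 4·[D_c]_M = −4·(0) − (0) + 4·(0) = 0
  L: −4·[U]_L − [I_A]_L + 4·[D_c]_L = −4·(1) − (4) + 4·(2) = 0
  T: −4·[U]_T − [I_A]_T + 4·[D_c]_T = −4·(-1) − (0) + 4·(-1) = 0
All base exponents vanish — dimensionless.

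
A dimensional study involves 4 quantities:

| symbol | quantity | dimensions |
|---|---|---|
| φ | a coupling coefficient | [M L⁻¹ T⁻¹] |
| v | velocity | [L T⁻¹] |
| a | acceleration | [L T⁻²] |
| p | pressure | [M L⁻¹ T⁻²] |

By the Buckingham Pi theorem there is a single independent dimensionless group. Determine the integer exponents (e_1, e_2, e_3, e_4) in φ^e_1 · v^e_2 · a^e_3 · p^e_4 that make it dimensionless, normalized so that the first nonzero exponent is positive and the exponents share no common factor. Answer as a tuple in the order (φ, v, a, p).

M: e_1·(1) + e_2·(0) + e_3·(0) + e_4·(1) = 0
L: e_1·(-1) + e_2·(1) + e_3·(1) + e_4·(-1) = 0
T: e_1·(-1) + e_2·(-1) + e_3·(-2) + e_4·(-2) = 0
Solving this homogeneous linear system for the smallest-integer solution (first nonzero entry positive) gives (1, -1, 1, -1).

(1, -1, 1, -1)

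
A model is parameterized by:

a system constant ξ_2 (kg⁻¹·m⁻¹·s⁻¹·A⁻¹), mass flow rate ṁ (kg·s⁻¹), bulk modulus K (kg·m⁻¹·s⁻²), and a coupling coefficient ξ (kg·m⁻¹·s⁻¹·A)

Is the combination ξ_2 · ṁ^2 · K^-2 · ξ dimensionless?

yes

Sum the exponent of each base dimension across the product:
  M: [ξ_2]_M + 2·[ṁ]_M − 2·[K]_M + [ξ]_M = (-1) + 2·(1) − 2·(1) + (1) = 0
  L: [ξ_2]_L + 2·[ṁ]_L − 2·[K]_L + [ξ]_L = (-1) + 2·(0) − 2·(-1) + (-1) = 0
  T: [ξ_2]_T + 2·[ṁ]_T − 2·[K]_T + [ξ]_T = (-1) + 2·(-1) − 2·(-2) + (-1) = 0
  I: [ξ_2]_I + 2·[ṁ]_I − 2·[K]_I + [ξ]_I = (-1) + 2·(0) − 2·(0) + (1) = 0
All base exponents vanish — dimensionless.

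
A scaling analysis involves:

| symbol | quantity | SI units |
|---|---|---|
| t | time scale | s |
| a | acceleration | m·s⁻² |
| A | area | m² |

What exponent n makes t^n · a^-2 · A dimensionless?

-4

Balance the T exponent: (1)·n from t, plus −2·(-2) + (0) = 4 from the rest, must sum to zero.
n + 4 = 0, so n = -4.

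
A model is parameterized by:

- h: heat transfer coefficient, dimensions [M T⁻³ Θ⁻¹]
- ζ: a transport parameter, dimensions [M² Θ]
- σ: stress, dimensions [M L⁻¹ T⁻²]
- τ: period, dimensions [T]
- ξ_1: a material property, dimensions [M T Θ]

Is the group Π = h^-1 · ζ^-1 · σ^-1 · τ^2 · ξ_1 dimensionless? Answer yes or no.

Sum the exponent of each base dimension across the product:
  M: −[h]_M − [ζ]_M − [σ]_M + 2·[τ]_M + [ξ_1]_M = −(1) − (2) − (1) + 2·(0) + (1) = -3
  L: −[h]_L − [ζ]_L − [σ]_L + 2·[τ]_L + [ξ_1]_L = −(0) − (0) − (-1) + 2·(0) + (0) = 1
  T: −[h]_T − [ζ]_T − [σ]_T + 2·[τ]_T + [ξ_1]_T = −(-3) − (0) − (-2) + 2·(1) + (1) = 8
  Θ: −[h]_Θ − [ζ]_Θ − [σ]_Θ + 2·[τ]_Θ + [ξ_1]_Θ = −(-1) − (1) − (0) + 2·(0) + (1) = 1
Net dimensions [M⁻³ L T⁸ Θ] ≠ [1] — not dimensionless.

no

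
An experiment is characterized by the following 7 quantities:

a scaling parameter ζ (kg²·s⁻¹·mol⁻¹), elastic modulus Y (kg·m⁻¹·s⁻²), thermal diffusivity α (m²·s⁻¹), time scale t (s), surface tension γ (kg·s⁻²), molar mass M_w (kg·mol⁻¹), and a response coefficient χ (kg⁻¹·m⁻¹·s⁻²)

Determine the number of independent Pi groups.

3

There are 7 variables and 4 base dimensions (M, L, T, N).
The dimension matrix has rank 4.
Independent dimensionless groups: 7 − 4 = 3.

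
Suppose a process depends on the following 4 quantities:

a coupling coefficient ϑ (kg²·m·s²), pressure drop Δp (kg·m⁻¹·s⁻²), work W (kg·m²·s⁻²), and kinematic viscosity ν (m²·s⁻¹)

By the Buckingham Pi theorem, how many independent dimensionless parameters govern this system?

1

There are 4 variables and 3 base dimensions (M, L, T).
The dimension matrix has rank 3.
Independent dimensionless groups: 4 − 3 = 1.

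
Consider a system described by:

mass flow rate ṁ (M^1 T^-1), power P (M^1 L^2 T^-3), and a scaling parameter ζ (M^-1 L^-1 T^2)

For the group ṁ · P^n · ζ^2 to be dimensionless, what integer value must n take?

Balance the M exponent: (1)·n from P, plus (1) + 2·(-1) = -1 from the rest, must sum to zero.
n − 1 = 0, so n = 1.

1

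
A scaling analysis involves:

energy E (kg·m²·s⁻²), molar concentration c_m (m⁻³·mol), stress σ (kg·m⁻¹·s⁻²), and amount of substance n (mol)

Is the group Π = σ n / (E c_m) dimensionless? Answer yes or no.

yes

Sum the exponent of each base dimension across the product:
  M: −[E]_M − [c_m]_M + [σ]_M + [n]_M = −(1) − (0) + (1) + (0) = 0
  L: −[E]_L − [c_m]_L + [σ]_L + [n]_L = −(2) − (-3) + (-1) + (0) = 0
  T: −[E]_T − [c_m]_T + [σ]_T + [n]_T = −(-2) − (0) + (-2) + (0) = 0
  N: −[E]_N − [c_m]_N + [σ]_N + [n]_N = −(0) − (1) + (0) + (1) = 0
All base exponents vanish — dimensionless.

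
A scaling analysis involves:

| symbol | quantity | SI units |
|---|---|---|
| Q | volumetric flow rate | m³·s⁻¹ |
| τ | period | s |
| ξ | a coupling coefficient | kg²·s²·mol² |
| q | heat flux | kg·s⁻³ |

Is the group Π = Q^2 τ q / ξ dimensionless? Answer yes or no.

Sum the exponent of each base dimension across the product:
  M: 2·[Q]_M + [τ]_M − [ξ]_M + [q]_M = 2·(0) + (0) − (2) + (1) = -1
  L: 2·[Q]_L + [τ]_L − [ξ]_L + [q]_L = 2·(3) + (0) − (0) + (0) = 6
  T: 2·[Q]_T + [τ]_T − [ξ]_T + [q]_T = 2·(-1) + (1) − (2) + (-3) = -6
  N: 2·[Q]_N + [τ]_N − [ξ]_N + [q]_N = 2·(0) + (0) − (2) + (0) = -2
Net dimensions [M⁻¹ L⁶ T⁻⁶ N⁻²] ≠ [1] — not dimensionless.

no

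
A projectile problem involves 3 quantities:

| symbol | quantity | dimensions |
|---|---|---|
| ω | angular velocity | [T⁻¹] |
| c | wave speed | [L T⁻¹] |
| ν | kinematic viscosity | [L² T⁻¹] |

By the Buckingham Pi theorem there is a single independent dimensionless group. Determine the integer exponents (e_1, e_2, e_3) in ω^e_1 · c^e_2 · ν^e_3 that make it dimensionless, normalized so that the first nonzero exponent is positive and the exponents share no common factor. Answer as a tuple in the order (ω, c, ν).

L: e_1·(0) + e_2·(1) + e_3·(2) = 0
T: e_1·(-1) + e_2·(-1) + e_3·(-1) = 0
Solving this homogeneous linear system for the smallest-integer solution (first nonzero entry positive) gives (1, -2, 1).

(1, -2, 1)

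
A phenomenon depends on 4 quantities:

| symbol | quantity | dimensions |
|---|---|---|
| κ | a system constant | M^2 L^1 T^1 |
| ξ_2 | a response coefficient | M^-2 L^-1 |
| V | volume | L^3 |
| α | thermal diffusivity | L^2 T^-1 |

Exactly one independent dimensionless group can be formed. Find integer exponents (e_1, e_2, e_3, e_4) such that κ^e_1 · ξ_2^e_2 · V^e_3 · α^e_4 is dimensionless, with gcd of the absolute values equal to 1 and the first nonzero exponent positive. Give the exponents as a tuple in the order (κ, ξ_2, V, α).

(3, 3, -2, 3)

M: e_1·(2) + e_2·(-2) + e_3·(0) + e_4·(0) = 0
L: e_1·(1) + e_2·(-1) + e_3·(3) + e_4·(2) = 0
T: e_1·(1) + e_2·(0) + e_3·(0) + e_4·(-1) = 0
Solving this homogeneous linear system for the smallest-integer solution (first nonzero entry positive) gives (3, 3, -2, 3).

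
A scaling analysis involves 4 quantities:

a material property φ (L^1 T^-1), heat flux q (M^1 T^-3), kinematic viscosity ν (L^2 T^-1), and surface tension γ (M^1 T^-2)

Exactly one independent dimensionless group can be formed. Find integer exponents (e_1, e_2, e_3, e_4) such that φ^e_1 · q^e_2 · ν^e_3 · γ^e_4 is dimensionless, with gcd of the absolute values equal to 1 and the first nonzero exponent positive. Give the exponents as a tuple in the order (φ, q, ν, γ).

(2, -1, -1, 1)

M: e_1·(0) + e_2·(1) + e_3·(0) + e_4·(1) = 0
L: e_1·(1) + e_2·(0) + e_3·(2) + e_4·(0) = 0
T: e_1·(-1) + e_2·(-3) + e_3·(-1) + e_4·(-2) = 0
Solving this homogeneous linear system for the smallest-integer solution (first nonzero entry positive) gives (2, -1, -1, 1).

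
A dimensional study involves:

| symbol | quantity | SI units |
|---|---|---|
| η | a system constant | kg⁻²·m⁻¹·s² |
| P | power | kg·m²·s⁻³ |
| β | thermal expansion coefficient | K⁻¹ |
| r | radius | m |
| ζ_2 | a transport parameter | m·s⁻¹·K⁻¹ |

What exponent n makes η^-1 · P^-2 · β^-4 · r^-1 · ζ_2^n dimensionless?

4

Balance the L exponent: (1)·n from ζ_2, plus −(-1) − 2·(2) − 4·(0) − (1) = -4 from the rest, must sum to zero.
n − 4 = 0, so n = 4.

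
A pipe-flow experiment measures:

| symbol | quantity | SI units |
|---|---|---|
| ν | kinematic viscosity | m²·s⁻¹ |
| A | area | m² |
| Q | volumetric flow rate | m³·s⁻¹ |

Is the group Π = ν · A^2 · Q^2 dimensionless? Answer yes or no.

Sum the exponent of each base dimension across the product:
  L: [ν]_L + 2·[A]_L + 2·[Q]_L = (2) + 2·(2) + 2·(3) = 12
  T: [ν]_T + 2·[A]_T + 2·[Q]_T = (-1) + 2·(0) + 2·(-1) = -3
Net dimensions [L¹² T⁻³] ≠ [1] — not dimensionless.

no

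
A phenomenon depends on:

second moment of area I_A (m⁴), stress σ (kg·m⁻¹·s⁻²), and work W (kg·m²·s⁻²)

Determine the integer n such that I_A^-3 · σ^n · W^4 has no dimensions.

-4

Balance the M exponent: (1)·n from σ, plus −3·(0) + 4·(1) = 4 from the rest, must sum to zero.
n + 4 = 0, so n = -4.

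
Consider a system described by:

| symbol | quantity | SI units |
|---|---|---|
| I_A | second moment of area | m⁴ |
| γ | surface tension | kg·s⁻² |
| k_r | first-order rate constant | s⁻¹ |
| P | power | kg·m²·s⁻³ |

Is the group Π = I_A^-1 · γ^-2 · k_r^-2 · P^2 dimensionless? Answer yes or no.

Sum the exponent of each base dimension across the product:
  M: −[I_A]_M − 2·[γ]_M − 2·[k_r]_M + 2·[P]_M = −(0) − 2·(1) − 2·(0) + 2·(1) = 0
  L: −[I_A]_L − 2·[γ]_L − 2·[k_r]_L + 2·[P]_L = −(4) − 2·(0) − 2·(0) + 2·(2) = 0
  T: −[I_A]_T − 2·[γ]_T − 2·[k_r]_T + 2·[P]_T = −(0) − 2·(-2) − 2·(-1) + 2·(-3) = 0
All base exponents vanish — dimensionless.

yes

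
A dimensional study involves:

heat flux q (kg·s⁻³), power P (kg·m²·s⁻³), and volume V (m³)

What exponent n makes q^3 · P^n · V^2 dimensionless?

Balance the M exponent: (1)·n from P, plus 3·(1) + 2·(0) = 3 from the rest, must sum to zero.
n + 3 = 0, so n = -3.

-3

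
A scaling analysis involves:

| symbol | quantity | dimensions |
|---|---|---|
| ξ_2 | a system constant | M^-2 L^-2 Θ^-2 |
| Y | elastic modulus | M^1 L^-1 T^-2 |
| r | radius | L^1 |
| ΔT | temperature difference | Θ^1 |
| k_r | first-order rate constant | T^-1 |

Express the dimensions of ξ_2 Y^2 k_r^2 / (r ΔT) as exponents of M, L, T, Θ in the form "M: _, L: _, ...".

M: 0, L: -5, T: -6, Θ: -3

Collect each base-dimension exponent across the product:
  M: (-2) + 2·(1) − (0) − (0) + 2·(0) = 0
  L: (-2) + 2·(-1) − (1) − (0) + 2·(0) = -5
  T: (0) + 2·(-2) − (0) − (0) + 2·(-1) = -6
  Θ: (-2) + 2·(0) − (0) − (1) + 2·(0) = -3
So the dimensions are [L⁻⁵ T⁻⁶ Θ⁻³].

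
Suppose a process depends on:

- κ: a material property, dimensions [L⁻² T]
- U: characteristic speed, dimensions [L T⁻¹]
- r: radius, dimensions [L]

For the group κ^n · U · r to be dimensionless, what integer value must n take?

Balance the L exponent: (-2)·n from κ, plus (1) + (1) = 2 from the rest, must sum to zero.
-2n + 2 = 0, so n = 1.

1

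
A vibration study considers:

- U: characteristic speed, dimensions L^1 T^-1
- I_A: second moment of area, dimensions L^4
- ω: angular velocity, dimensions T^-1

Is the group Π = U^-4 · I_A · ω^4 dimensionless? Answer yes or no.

Sum the exponent of each base dimension across the product:
  L: −4·[U]_L + [I_A]_L + 4·[ω]_L = −4·(1) + (4) + 4·(0) = 0
  T: −4·[U]_T + [I_A]_T + 4·[ω]_T = −4·(-1) + (0) + 4·(-1) = 0
All base exponents vanish — dimensionless.

yes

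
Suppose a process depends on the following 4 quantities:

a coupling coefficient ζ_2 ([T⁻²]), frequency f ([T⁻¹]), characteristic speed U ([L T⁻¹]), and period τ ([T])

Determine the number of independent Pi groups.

2

There are 4 variables and 2 base dimensions (L, T).
The dimension matrix has rank 2.
Independent dimensionless groups: 4 − 2 = 2.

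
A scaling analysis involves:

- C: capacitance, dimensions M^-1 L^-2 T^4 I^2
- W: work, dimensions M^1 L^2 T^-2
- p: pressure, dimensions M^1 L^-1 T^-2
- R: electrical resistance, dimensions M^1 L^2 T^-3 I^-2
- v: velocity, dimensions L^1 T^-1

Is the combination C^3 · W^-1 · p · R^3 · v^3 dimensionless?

Sum the exponent of each base dimension across the product:
  M: 3·[C]_M − [W]_M + [p]_M + 3·[R]_M + 3·[v]_M = 3·(-1) − (1) + (1) + 3·(1) + 3·(0) = 0
  L: 3·[C]_L − [W]_L + [p]_L + 3·[R]_L + 3·[v]_L = 3·(-2) − (2) + (-1) + 3·(2) + 3·(1) = 0
  T: 3·[C]_T − [W]_T + [p]_T + 3·[R]_T + 3·[v]_T = 3·(4) − (-2) + (-2) + 3·(-3) + 3·(-1) = 0
  I: 3·[C]_I − [W]_I + [p]_I + 3·[R]_I + 3·[v]_I = 3·(2) − (0) + (0) + 3·(-2) + 3·(0) = 0
All base exponents vanish — dimensionless.

yes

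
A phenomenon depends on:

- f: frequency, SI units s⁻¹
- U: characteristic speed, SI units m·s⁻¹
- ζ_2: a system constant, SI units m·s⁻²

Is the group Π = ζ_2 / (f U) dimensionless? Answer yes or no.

yes

Sum the exponent of each base dimension across the product:
  L: −[f]_L − [U]_L + [ζ_2]_L = −(0) − (1) + (1) = 0
  T: −[f]_T − [U]_T + [ζ_2]_T = −(-1) − (-1) + (-2) = 0
All base exponents vanish — dimensionless.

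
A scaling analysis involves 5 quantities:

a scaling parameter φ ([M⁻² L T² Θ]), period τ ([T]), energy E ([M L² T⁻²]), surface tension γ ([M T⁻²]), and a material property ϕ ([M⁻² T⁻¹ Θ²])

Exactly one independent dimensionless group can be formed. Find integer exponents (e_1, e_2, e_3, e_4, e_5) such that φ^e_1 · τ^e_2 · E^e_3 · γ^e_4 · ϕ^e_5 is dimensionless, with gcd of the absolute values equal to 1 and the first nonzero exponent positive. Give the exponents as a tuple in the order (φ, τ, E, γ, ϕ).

M: e_1·(-2) + e_2·(0) + e_3·(1) + e_4·(1) + e_5·(-2) = 0
L: e_1·(1) + e_2·(0) + e_3·(2) + e_4·(0) + e_5·(0) = 0
T: e_1·(2) + e_2·(1) + e_3·(-2) + e_4·(-2) + e_5·(-1) = 0
Θ: e_1·(1) + e_2·(0) + e_3·(0) + e_4·(0) + e_5·(2) = 0
Solving this homogeneous linear system for the smallest-integer solution (first nonzero entry positive) gives (2, -1, -1, 3, -1).

(2, -1, -1, 3, -1)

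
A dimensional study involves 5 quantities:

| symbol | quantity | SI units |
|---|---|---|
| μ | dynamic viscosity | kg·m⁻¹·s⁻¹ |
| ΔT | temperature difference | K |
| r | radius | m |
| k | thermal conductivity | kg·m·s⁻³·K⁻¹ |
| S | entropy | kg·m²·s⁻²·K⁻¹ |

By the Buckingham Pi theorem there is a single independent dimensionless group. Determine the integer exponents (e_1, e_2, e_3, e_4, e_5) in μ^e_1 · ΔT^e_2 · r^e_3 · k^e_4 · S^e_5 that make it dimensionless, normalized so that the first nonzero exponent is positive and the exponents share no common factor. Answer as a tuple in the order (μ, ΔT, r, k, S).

(1, -1, 4, 1, -2)

M: e_1·(1) + e_2·(0) + e_3·(0) + e_4·(1) + e_5·(1) = 0
L: e_1·(-1) + e_2·(0) + e_3·(1) + e_4·(1) + e_5·(2) = 0
T: e_1·(-1) + e_2·(0) + e_3·(0) + e_4·(-3) + e_5·(-2) = 0
Θ: e_1·(0) + e_2·(1) + e_3·(0) + e_4·(-1) + e_5·(-1) = 0
Solving this homogeneous linear system for the smallest-integer solution (first nonzero entry positive) gives (1, -1, 4, 1, -2).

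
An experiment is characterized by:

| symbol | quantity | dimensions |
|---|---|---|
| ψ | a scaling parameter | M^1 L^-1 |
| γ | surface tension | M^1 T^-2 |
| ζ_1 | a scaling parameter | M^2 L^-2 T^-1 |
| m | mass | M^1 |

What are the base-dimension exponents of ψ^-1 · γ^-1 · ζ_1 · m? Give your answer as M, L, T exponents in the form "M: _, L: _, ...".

M: 1, L: -1, T: 1

Collect each base-dimension exponent across the product:
  M: −(1) − (1) + (2) + (1) = 1
  L: −(-1) − (0) + (-2) + (0) = -1
  T: −(0) − (-2) + (-1) + (0) = 1
So the dimensions are [M L⁻¹ T].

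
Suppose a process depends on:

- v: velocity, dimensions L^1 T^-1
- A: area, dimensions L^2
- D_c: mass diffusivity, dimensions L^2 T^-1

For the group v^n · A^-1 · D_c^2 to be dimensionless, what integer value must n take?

Balance the L exponent: (1)·n from v, plus −(2) + 2·(2) = 2 from the rest, must sum to zero.
n + 2 = 0, so n = -2.

-2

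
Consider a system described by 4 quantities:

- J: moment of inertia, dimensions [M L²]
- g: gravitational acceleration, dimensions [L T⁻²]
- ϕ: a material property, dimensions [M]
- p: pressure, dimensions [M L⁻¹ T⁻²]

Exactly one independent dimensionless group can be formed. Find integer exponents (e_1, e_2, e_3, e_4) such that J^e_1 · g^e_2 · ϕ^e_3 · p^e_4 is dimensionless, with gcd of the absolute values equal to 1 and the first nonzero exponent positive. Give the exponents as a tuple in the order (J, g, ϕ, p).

(1, -1, -2, 1)

M: e_1·(1) + e_2·(0) + e_3·(1) + e_4·(1) = 0
L: e_1·(2) + e_2·(1) + e_3·(0) + e_4·(-1) = 0
T: e_1·(0) + e_2·(-2) + e_3·(0) + e_4·(-2) = 0
Solving this homogeneous linear system for the smallest-integer solution (first nonzero entry positive) gives (1, -1, -2, 1).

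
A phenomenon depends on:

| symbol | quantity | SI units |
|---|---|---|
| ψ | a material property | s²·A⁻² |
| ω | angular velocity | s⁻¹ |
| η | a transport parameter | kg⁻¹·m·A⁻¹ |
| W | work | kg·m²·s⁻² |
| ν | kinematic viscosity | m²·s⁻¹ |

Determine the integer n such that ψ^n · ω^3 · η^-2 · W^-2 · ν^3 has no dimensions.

1

Balance the T exponent: (2)·n from ψ, plus 3·(-1) − 2·(0) − 2·(-2) + 3·(-1) = -2 from the rest, must sum to zero.
2n − 2 = 0, so n = 1.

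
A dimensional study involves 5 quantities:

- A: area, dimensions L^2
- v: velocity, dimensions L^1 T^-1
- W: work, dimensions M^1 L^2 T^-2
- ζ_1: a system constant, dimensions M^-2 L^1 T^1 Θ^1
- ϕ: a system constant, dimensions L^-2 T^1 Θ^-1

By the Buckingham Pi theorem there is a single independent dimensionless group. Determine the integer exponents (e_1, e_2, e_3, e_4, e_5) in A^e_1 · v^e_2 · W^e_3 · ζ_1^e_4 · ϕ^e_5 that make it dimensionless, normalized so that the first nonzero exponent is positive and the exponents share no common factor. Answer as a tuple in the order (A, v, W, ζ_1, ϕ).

M: e_1·(0) + e_2·(0) + e_3·(1) + e_4·(-2) + e_5·(0) = 0
L: e_1·(2) + e_2·(1) + e_3·(2) + e_4·(1) + e_5·(-2) = 0
T: e_1·(0) + e_2·(-1) + e_3·(-2) + e_4·(1) + e_5·(1) = 0
Θ: e_1·(0) + e_2·(0) + e_3·(0) + e_4·(1) + e_5·(-1) = 0
Solving this homogeneous linear system for the smallest-integer solution (first nonzero entry positive) gives (1, 4, -4, -2, -2).

(1, 4, -4, -2, -2)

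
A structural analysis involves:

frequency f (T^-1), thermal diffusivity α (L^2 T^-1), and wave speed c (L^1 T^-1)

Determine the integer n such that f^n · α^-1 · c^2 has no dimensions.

-1

Balance the T exponent: (-1)·n from f, plus −(-1) + 2·(-1) = -1 from the rest, must sum to zero.
−n − 1 = 0, so n = -1.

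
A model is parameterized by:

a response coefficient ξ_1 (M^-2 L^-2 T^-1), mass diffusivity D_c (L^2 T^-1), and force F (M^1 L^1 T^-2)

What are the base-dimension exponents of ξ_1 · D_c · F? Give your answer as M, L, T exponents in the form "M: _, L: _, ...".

Collect each base-dimension exponent across the product:
  M: (-2) + (0) + (1) = -1
  L: (-2) + (2) + (1) = 1
  T: (-1) + (-1) + (-2) = -4
So the dimensions are [M⁻¹ L T⁻⁴].

M: -1, L: 1, T: -4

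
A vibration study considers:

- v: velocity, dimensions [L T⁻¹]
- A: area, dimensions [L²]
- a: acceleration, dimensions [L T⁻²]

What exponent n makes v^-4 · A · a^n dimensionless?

Balance the L exponent: (1)·n from a, plus −4·(1) + (2) = -2 from the rest, must sum to zero.
n − 2 = 0, so n = 2.

2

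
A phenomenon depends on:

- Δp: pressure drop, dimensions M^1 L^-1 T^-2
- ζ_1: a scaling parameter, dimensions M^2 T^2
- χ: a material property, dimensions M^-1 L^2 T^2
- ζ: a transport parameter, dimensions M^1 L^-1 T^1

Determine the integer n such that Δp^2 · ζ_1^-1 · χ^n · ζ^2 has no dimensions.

2

Balance the M exponent: (-1)·n from χ, plus 2·(1) − (2) + 2·(1) = 2 from the rest, must sum to zero.
−n + 2 = 0, so n = 2.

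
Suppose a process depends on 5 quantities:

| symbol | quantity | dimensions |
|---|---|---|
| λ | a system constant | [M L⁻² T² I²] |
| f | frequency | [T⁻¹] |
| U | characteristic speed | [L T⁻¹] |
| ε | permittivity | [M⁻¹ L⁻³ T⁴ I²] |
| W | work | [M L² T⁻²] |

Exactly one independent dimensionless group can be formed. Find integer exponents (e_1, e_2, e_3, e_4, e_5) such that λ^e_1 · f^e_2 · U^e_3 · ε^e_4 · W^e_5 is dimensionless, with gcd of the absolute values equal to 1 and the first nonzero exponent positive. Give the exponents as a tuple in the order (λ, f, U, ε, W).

(1, -1, 3, -1, -2)

M: e_1·(1) + e_2·(0) + e_3·(0) + e_4·(-1) + e_5·(1) = 0
L: e_1·(-2) + e_2·(0) + e_3·(1) + e_4·(-3) + e_5·(2) = 0
T: e_1·(2) + e_2·(-1) + e_3·(-1) + e_4·(4) + e_5·(-2) = 0
I: e_1·(2) + e_2·(0) + e_3·(0) + e_4·(2) + e_5·(0) = 0
Solving this homogeneous linear system for the smallest-integer solution (first nonzero entry positive) gives (1, -1, 3, -1, -2).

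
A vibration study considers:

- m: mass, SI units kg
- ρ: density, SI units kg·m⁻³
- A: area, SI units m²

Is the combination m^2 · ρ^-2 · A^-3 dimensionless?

yes

Sum the exponent of each base dimension across the product:
  M: 2·[m]_M − 2·[ρ]_M − 3·[A]_M = 2·(1) − 2·(1) − 3·(0) = 0
  L: 2·[m]_L − 2·[ρ]_L − 3·[A]_L = 2·(0) − 2·(-3) − 3·(2) = 0
  T: 2·[m]_T − 2·[ρ]_T − 3·[A]_T = 2·(0) − 2·(0) − 3·(0) = 0
All base exponents vanish — dimensionless.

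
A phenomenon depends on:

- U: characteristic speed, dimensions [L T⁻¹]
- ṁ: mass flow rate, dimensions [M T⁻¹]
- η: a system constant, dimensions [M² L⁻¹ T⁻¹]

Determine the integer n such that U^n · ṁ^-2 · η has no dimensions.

Balance the L exponent: (1)·n from U, plus −2·(0) + (-1) = -1 from the rest, must sum to zero.
n − 1 = 0, so n = 1.

1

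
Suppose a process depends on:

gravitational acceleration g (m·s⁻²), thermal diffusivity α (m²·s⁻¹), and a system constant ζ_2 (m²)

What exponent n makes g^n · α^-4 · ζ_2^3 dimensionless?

2

Balance the L exponent: (1)·n from g, plus −4·(2) + 3·(2) = -2 from the rest, must sum to zero.
n − 2 = 0, so n = 2.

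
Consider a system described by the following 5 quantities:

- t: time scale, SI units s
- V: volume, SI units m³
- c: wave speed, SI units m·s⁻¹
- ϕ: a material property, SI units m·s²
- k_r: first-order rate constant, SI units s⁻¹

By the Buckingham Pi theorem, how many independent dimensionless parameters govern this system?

3

There are 5 variables and 2 base dimensions (L, T).
The dimension matrix has rank 2.
Independent dimensionless groups: 5 − 2 = 3.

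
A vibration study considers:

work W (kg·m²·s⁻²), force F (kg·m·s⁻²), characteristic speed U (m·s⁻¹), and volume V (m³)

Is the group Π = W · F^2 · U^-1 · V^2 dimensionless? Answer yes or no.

Sum the exponent of each base dimension across the product:
  M: [W]_M + 2·[F]_M − [U]_M + 2·[V]_M = (1) + 2·(1) − (0) + 2·(0) = 3
  L: [W]_L + 2·[F]_L − [U]_L + 2·[V]_L = (2) + 2·(1) − (1) + 2·(3) = 9
  T: [W]_T + 2·[F]_T − [U]_T + 2·[V]_T = (-2) + 2·(-2) − (-1) + 2·(0) = -5
Net dimensions [M³ L⁹ T⁻⁵] ≠ [1] — not dimensionless.

no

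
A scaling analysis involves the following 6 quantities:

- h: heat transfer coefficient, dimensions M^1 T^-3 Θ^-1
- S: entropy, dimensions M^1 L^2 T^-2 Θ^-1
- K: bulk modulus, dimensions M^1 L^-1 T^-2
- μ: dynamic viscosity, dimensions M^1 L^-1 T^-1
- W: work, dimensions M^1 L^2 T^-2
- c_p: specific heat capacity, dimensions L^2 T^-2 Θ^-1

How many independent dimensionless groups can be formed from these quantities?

There are 6 variables and 4 base dimensions (M, L, T, Θ).
The dimension matrix has rank 4.
Independent dimensionless groups: 6 − 4 = 2.

2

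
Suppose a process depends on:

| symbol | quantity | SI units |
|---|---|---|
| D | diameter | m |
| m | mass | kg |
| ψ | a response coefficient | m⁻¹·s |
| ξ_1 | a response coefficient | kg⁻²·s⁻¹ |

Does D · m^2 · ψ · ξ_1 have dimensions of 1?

yes

Sum the exponent of each base dimension across the product:
  M: [D]_M + 2·[m]_M + [ψ]_M + [ξ_1]_M = (0) + 2·(1) + (0) + (-2) = 0
  L: [D]_L + 2·[m]_L + [ψ]_L + [ξ_1]_L = (1) + 2·(0) + (-1) + (0) = 0
  T: [D]_T + 2·[m]_T + [ψ]_T + [ξ_1]_T = (0) + 2·(0) + (1) + (-1) = 0
All base exponents vanish — dimensionless.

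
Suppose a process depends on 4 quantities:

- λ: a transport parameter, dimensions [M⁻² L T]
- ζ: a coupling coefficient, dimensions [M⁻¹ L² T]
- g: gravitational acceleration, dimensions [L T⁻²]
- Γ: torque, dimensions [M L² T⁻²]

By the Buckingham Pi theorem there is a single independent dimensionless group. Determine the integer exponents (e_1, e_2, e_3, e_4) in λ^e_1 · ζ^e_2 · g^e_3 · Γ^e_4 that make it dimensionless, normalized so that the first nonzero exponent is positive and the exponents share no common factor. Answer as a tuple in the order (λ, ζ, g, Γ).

M: e_1·(-2) + e_2·(-1) + e_3·(0) + e_4·(1) = 0
L: e_1·(1) + e_2·(2) + e_3·(1) + e_4·(2) = 0
T: e_1·(1) + e_2·(1) + e_3·(-2) + e_4·(-2) = 0
Solving this homogeneous linear system for the smallest-integer solution (first nonzero entry positive) gives (1, -1, -1, 1).

(1, -1, -1, 1)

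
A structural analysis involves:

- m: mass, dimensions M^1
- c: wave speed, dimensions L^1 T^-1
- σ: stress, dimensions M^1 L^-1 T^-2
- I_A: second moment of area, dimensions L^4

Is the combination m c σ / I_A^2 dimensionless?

no

Sum the exponent of each base dimension across the product:
  M: [m]_M + [c]_M + [σ]_M − 2·[I_A]_M = (1) + (0) + (1) − 2·(0) = 2
  L: [m]_L + [c]_L + [σ]_L − 2·[I_A]_L = (0) + (1) + (-1) − 2·(4) = -8
  T: [m]_T + [c]_T + [σ]_T − 2·[I_A]_T = (0) + (-1) + (-2) − 2·(0) = -3
Net dimensions [M² L⁻⁸ T⁻³] ≠ [1] — not dimensionless.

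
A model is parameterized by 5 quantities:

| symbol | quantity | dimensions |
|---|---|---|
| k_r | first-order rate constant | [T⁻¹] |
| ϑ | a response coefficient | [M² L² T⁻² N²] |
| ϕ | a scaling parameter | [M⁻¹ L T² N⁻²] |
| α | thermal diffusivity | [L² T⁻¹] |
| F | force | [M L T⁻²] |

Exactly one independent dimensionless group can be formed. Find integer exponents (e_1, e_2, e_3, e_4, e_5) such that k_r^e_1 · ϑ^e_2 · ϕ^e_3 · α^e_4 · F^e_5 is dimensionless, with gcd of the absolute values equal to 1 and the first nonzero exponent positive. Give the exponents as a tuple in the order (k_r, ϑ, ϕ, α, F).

M: e_1·(0) + e_2·(2) + e_3·(-1) + e_4·(0) + e_5·(1) = 0
L: e_1·(0) + e_2·(2) + e_3·(1) + e_4·(2) + e_5·(1) = 0
T: e_1·(-1) + e_2·(-2) + e_3·(2) + e_4·(-1) + e_5·(-2) = 0
N: e_1·(0) + e_2·(2) + e_3·(-2) + e_4·(0) + e_5·(0) = 0
Solving this homogeneous linear system for the smallest-integer solution (first nonzero entry positive) gives (3, 1, 1, -1, -1).

(3, 1, 1, -1, -1)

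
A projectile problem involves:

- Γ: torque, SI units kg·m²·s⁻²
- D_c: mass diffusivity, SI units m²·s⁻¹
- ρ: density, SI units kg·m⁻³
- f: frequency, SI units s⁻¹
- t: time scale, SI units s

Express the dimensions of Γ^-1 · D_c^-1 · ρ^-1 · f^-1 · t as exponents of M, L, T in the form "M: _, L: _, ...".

Collect each base-dimension exponent across the product:
  M: −(1) − (0) − (1) − (0) + (0) = -2
  L: −(2) − (2) − (-3) − (0) + (0) = -1
  T: −(-2) − (-1) − (0) − (-1) + (1) = 5
So the dimensions are [M⁻² L⁻¹ T⁵].

M: -2, L: -1, T: 5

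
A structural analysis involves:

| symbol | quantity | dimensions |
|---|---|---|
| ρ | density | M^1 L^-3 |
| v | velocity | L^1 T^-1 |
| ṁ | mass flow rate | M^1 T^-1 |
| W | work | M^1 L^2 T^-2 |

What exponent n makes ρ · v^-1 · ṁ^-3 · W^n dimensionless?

Balance the M exponent: (1)·n from W, plus (1) − (0) − 3·(1) = -2 from the rest, must sum to zero.
n − 2 = 0, so n = 2.

2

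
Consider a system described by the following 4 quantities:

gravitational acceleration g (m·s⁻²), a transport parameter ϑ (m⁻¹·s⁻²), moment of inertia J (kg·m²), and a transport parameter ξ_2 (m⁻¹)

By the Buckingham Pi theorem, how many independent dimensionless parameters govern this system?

There are 4 variables and 3 base dimensions (M, L, T).
The dimension matrix has rank 3.
Independent dimensionless groups: 4 − 3 = 1.

1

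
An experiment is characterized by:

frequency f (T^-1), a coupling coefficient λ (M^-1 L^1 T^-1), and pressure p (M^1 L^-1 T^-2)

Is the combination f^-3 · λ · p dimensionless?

Sum the exponent of each base dimension across the product:
  M: −3·[f]_M + [λ]_M + [p]_M = −3·(0) + (-1) + (1) = 0
  L: −3·[f]_L + [λ]_L + [p]_L = −3·(0) + (1) + (-1) = 0
  T: −3·[f]_T + [λ]_T + [p]_T = −3·(-1) + (-1) + (-2) = 0
  Θ: −3·[f]_Θ + [λ]_Θ + [p]_Θ = −3·(0) + (0) + (0) = 0
All base exponents vanish — dimensionless.

yes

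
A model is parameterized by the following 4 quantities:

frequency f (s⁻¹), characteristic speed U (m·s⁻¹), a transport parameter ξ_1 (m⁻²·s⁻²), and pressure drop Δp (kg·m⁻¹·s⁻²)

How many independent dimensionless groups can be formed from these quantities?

1

There are 4 variables and 3 base dimensions (M, L, T).
The dimension matrix has rank 3.
Independent dimensionless groups: 4 − 3 = 1.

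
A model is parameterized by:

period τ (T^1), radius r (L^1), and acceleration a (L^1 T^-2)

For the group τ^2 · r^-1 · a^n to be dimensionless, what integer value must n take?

Balance the L exponent: (1)·n from a, plus 2·(0) − (1) = -1 from the rest, must sum to zero.
n − 1 = 0, so n = 1.

1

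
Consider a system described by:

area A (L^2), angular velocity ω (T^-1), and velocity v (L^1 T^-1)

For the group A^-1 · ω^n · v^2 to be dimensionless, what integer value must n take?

Balance the T exponent: (-1)·n from ω, plus −(0) + 2·(-1) = -2 from the rest, must sum to zero.
−n − 2 = 0, so n = -2.

-2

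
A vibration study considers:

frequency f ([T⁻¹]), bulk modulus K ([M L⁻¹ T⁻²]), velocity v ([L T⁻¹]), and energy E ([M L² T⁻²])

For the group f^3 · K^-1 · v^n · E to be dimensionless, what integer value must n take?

Balance the L exponent: (1)·n from v, plus 3·(0) − (-1) + (2) = 3 from the rest, must sum to zero.
n + 3 = 0, so n = -3.

-3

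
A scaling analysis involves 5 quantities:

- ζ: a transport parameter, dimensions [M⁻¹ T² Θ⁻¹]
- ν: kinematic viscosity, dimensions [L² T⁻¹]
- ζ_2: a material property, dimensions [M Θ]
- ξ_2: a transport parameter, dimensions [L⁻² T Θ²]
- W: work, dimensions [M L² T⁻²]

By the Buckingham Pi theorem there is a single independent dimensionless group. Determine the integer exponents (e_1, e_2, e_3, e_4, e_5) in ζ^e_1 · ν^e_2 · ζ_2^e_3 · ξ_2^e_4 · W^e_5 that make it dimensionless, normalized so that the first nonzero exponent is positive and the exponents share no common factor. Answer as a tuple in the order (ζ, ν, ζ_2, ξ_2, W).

M: e_1·(-1) + e_2·(0) + e_3·(1) + e_4·(0) + e_5·(1) = 0
L: e_1·(0) + e_2·(2) + e_3·(0) + e_4·(-2) + e_5·(2) = 0
T: e_1·(2) + e_2·(-1) + e_3·(0) + e_4·(1) + e_5·(-2) = 0
Θ: e_1·(-1) + e_2·(0) + e_3·(1) + e_4·(2) + e_5·(0) = 0
Solving this homogeneous linear system for the smallest-integer solution (first nonzero entry positive) gives (1, -1, -1, 1, 2).

(1, -1, -1, 1, 2)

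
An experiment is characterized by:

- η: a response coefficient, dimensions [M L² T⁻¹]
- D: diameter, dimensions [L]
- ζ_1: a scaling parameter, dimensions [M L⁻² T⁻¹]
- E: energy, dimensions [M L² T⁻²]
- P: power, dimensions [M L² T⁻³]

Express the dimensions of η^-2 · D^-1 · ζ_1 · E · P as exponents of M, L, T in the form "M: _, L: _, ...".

M: 1, L: -3, T: -4

Collect each base-dimension exponent across the product:
  M: −2·(1) − (0) + (1) + (1) + (1) = 1
  L: −2·(2) − (1) + (-2) + (2) + (2) = -3
  T: −2·(-1) − (0) + (-1) + (-2) + (-3) = -4
So the dimensions are [M L⁻³ T⁻⁴].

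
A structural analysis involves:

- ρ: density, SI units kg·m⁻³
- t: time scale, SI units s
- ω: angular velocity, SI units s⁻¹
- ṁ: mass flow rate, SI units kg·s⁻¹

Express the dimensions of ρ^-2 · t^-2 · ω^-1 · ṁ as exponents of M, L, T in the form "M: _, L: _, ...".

Collect each base-dimension exponent across the product:
  M: −2·(1) − 2·(0) − (0) + (1) = -1
  L: −2·(-3) − 2·(0) − (0) + (0) = 6
  T: −2·(0) − 2·(1) − (-1) + (-1) = -2
So the dimensions are [M⁻¹ L⁶ T⁻²].

M: -1, L: 6, T: -2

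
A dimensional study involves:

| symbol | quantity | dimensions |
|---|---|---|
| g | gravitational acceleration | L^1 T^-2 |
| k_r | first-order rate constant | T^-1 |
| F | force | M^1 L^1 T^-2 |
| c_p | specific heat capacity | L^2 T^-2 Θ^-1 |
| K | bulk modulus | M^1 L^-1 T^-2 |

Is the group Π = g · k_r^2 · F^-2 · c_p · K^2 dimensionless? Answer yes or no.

no

Sum the exponent of each base dimension across the product:
  M: [g]_M + 2·[k_r]_M − 2·[F]_M + [c_p]_M + 2·[K]_M = (0) + 2·(0) − 2·(1) + (0) + 2·(1) = 0
  L: [g]_L + 2·[k_r]_L − 2·[F]_L + [c_p]_L + 2·[K]_L = (1) + 2·(0) − 2·(1) + (2) + 2·(-1) = -1
  T: [g]_T + 2·[k_r]_T − 2·[F]_T + [c_p]_T + 2·[K]_T = (-2) + 2·(-1) − 2·(-2) + (-2) + 2·(-2) = -6
  Θ: [g]_Θ + 2·[k_r]_Θ − 2·[F]_Θ + [c_p]_Θ + 2·[K]_Θ = (0) + 2·(0) − 2·(0) + (-1) + 2·(0) = -1
Net dimensions [L⁻¹ T⁻⁶ Θ⁻¹] ≠ [1] — not dimensionless.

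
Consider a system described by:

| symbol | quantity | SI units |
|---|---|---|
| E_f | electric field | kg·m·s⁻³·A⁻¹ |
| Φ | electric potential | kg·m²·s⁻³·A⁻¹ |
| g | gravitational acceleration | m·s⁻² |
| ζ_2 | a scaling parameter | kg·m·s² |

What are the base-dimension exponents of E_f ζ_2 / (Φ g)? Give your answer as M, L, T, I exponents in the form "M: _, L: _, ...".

Collect each base-dimension exponent across the product:
  M: (1) − (1) − (0) + (1) = 1
  L: (1) − (2) − (1) + (1) = -1
  T: (-3) − (-3) − (-2) + (2) = 4
  I: (-1) − (-1) − (0) + (0) = 0
So the dimensions are [M L⁻¹ T⁴].

M: 1, L: -1, T: 4, I: 0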